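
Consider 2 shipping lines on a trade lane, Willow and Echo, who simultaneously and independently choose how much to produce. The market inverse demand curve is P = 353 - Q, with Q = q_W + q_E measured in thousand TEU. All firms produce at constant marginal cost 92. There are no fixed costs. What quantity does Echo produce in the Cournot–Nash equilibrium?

87

A representative firm's profit is π_i = q_i(353 - Q) - 92q_i.
Setting ∂π_i/∂q_i = 0 with rivals' quantities fixed: 261 - 2q_i - q_j = 0.
With identical firms every q_j equals q_i, so q_j = q_i and 261 = 3q_i, giving q_i = 87.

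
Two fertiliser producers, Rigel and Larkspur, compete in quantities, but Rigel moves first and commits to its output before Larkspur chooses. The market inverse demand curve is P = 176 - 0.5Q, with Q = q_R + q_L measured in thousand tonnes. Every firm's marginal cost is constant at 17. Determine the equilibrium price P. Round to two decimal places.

The follower Larkspur best-responds to any q_R: π_L = (176 - 0.5Q)q_L - 17q_L.
Follower FOC: 159 - (1/2)q_R - q_L = 0, so q_L(q_R) = (159 - (1/2)q_R).
The leader anticipates this reaction. Substituting into P = 176 - 0.5Q gives P = 193/2 - (1/4)q_R, so π_R = (193/2 - (1/4)q_R)q_R - 17q_R.
Maximising: ∂π_R/∂q_R = 159/2 - (1/2)q_R = 0, giving q_R = 159.
Then q_L = (159 - (1/2)·159) = 159/2.
Total output Q = 477/2, so price P = 176 - (1/2)·(477/2) = 227/4.

56.75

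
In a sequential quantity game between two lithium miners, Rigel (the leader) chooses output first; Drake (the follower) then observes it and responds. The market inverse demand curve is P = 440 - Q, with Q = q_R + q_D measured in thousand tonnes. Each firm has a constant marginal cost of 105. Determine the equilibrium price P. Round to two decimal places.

The follower Drake best-responds to any q_R: π_D = (440 - Q)q_D - 105q_D.
∂π_D/∂q_D = 335 - q_R - 2q_D = 0 gives the reaction function q_D = (335 - q_R)/2.
Rigel substitutes q_D(q_R) into its own profit: π_R = q_R(440 - q_R - (335 - q_R)/2) - 105q_R = (545/2 - (1/2)q_R)q_R - 105q_R.
Maximising: ∂π_R/∂q_R = 335/2 - q_R = 0, giving q_R = 335/2.
Then q_D = (335 - 335/2)/2 = 335/4.
Total output Q = 1005/4, so price P = 440 - 1005/4 = 755/4.

188.75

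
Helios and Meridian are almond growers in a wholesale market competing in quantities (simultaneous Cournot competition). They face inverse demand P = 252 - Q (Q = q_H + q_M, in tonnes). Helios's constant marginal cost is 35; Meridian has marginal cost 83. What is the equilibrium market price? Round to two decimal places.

Helios's profit: π_H = (252 - Q)q_H - (35q_H). Setting ∂π_H/∂q_H = 0: 217 - 2q_H - (q_M) = 0.
Meridian's first-order condition: 169 - 2q_M - (q_H) = 0.
Best responses: q_H = (217 - q_M)/2, q_M = (169 - q_H)/2.
Substituting one into the other gives q_H = 265/3 and q_M = 121/3.
Total output Q = 386/3, so price P = 252 - 386/3 = 370/3.

123.33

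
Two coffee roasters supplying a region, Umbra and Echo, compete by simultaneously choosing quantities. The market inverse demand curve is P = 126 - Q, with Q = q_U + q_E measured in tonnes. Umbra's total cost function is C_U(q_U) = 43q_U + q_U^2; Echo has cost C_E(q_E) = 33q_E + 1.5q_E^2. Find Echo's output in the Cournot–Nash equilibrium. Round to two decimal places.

15.21

Umbra's profit: π_U = (126 - Q)q_U - (43q_U + q_U²). Setting ∂π_U/∂q_U = 0: 83 - 4q_U - (q_E) = 0.
Echo's profit: π_E = (126 - Q)q_E - (33q_E + (3/2)q_E²). Setting ∂π_E/∂q_E = 0: 93 - 5q_E - (q_U) = 0.
So q_U = (83 - q_E)/4 and q_E = (93 - q_U)/5.
Solving the pair: q_U = 322/19, q_E = 289/19.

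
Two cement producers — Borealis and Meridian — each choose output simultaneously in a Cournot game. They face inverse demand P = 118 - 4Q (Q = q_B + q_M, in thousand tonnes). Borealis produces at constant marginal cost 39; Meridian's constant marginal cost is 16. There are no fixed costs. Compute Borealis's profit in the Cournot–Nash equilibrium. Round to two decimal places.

Borealis's profit: π_B = (118 - 4Q)q_B - (39q_B). Setting ∂π_B/∂q_B = 0: 79 - 8q_B - 4(q_M) = 0.
Meridian's profit: π_M = (118 - 4Q)q_M - (16q_M). Setting ∂π_M/∂q_M = 0: 102 - 8q_M - 4(q_B) = 0.
Best responses: q_B = (79 - 4q_M)/8, q_M = (102 - 4q_B)/8.
Substituting one into the other gives q_B = 14/3 and q_M = 125/12.
Price P = 118 - 4·(181/12) = 173/3.
Borealis's profit: (173/3 - 39)·(14/3) = 784/9.

87.11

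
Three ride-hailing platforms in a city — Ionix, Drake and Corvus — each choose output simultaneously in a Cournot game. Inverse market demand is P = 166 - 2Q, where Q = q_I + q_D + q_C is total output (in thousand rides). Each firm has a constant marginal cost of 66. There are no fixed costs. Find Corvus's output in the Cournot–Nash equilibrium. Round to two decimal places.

12.50

A representative firm's profit is π_i = q_i(166 - 2Q) - 66q_i.
Setting ∂π_i/∂q_i = 0 with rivals' quantities fixed: 100 - 4q_i - 2·Σ_{j≠i} q_j = 0.
With identical firms every q_j equals q_i, so Σ_{j≠i} q_j = 2q_i and 100 = 8q_i, giving q_i = 25/2.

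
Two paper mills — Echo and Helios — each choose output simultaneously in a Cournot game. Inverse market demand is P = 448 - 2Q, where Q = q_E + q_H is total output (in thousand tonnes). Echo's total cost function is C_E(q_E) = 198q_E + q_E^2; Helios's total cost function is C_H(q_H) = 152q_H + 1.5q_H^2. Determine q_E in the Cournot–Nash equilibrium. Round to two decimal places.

30.47

Echo's profit: π_E = (448 - 2Q)q_E - (198q_E + q_E²). Setting ∂π_E/∂q_E = 0: 250 - 6q_E - 2(q_H) = 0.
Helios's first-order condition: 296 - 7q_H - 2(q_E) = 0.
Best responses: q_E = (250 - 2q_H)/6, q_H = (296 - 2q_E)/7.
Substituting one into the other gives q_E = 579/19 and q_H = 638/19.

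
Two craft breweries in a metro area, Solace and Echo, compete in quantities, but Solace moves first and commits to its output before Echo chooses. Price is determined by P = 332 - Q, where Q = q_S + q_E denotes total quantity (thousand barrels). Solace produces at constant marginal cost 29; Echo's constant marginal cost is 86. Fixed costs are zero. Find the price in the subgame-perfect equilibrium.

119

Solve by backward induction. Given q_S, the follower Echo maximises π_E = (332 - q_S - q_E)q_E - 86q_E.
∂π_E/∂q_E = 246 - q_S - 2q_E = 0 gives the reaction function q_E = (246 - q_S)/2.
Solace substitutes q_E(q_S) into its own profit: π_S = q_S(332 - q_S - (246 - q_S)/2) - 29q_S = (209 - (1/2)q_S)q_S - 29q_S.
Leader FOC: 180 - q_S = 0, so q_S = 180.
Then q_E = (246 - 180)/2 = 33.
Total output Q = 213, so price P = 332 - 213 = 119.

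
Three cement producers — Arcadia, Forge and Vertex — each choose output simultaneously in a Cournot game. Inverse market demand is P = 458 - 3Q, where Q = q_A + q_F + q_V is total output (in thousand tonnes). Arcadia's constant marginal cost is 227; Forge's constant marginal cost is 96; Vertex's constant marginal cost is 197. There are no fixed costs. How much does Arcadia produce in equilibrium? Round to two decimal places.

Arcadia's profit: π_A = (458 - 3Q)q_A - (227q_A). Setting ∂π_A/∂q_A = 0: 231 - 6q_A - 3(q_F + q_V) = 0.
Forge's first-order condition: 362 - 6q_F - 3(q_A + q_V) = 0.
Vertex's profit: π_V = (458 - 3Q)q_V - (197q_V). Setting ∂π_V/∂q_V = 0: 261 - 6q_V - 3(q_A + q_F) = 0.
Summing all 3 equations gives 854 − 12Q = 0, hence Q = 427/6.
Back-substituting: q_A = (231 − 427/2)/3 = 35/6, q_F = (362 − 427/2)/3 = 99/2, q_V = (261 − 427/2)/3 = 95/6.

5.83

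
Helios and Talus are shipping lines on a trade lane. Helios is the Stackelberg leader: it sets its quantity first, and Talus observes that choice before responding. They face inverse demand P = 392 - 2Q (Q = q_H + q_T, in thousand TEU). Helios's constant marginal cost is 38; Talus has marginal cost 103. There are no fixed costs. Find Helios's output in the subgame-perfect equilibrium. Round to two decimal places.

104.75

The follower Talus best-responds to any q_H: π_T = (392 - 2Q)q_T - 103q_T.
Setting the follower's marginal profit to zero, 289 - 2q_H - 4q_T = 0, i.e. q_T = (289 - 2q_H)/4.
Helios substitutes q_T(q_H) into its own profit: π_H = q_H(392 - 2q_H - (289 - 2q_H)/2) - 38q_H = (495/2 - q_H)q_H - 38q_H.
The leader's first-order condition 419/2 - 2q_H = 0 yields q_H = 419/4.
Then q_T = (289 - 2·(419/4))/4 = 159/8.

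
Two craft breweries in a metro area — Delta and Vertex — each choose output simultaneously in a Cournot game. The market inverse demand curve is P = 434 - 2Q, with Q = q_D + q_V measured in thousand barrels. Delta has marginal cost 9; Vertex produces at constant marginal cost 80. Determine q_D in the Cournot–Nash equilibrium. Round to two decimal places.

Delta's profit: π_D = (434 - 2Q)q_D - (9q_D). Setting ∂π_D/∂q_D = 0: 425 - 4q_D - 2(q_V) = 0.
Vertex's first-order condition: 354 - 4q_V - 2(q_D) = 0.
Rearranging gives the reaction functions q_D = (425 - 2q_V)/4 and q_V = (354 - 2q_D)/4.
Substituting one into the other gives q_D = 248/3 and q_V = 283/6.

82.67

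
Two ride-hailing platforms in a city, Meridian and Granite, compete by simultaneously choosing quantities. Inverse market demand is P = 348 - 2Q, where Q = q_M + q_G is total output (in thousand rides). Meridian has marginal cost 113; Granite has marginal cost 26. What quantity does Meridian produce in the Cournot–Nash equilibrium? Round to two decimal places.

Meridian's profit: π_M = (348 - 2Q)q_M - (113q_M). Setting ∂π_M/∂q_M = 0: 235 - 4q_M - 2(q_G) = 0.
Granite's first-order condition: 322 - 4q_G - 2(q_M) = 0.
Best responses: q_M = (235 - 2q_G)/4, q_G = (322 - 2q_M)/4.
Solving the pair: q_M = 74/3, q_G = 409/6.

24.67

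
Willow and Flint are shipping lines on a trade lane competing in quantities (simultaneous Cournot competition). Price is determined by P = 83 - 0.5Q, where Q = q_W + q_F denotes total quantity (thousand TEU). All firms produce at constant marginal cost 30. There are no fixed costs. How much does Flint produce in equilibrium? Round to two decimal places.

Each firm earns π_i = (83 - 0.5Q)q_i - 30q_i.
First-order condition (treating rivals' output as given): 53 - q_i - (1/2)q_j = 0.
With identical firms every q_j equals q_i, so q_j = q_i and 53 = (3/2)q_i, giving q_i = 106/3.

35.33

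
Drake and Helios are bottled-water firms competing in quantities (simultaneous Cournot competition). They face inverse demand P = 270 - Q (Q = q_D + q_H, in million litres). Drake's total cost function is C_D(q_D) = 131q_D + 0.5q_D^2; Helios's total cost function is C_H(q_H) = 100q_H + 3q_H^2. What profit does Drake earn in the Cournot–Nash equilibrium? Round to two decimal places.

Drake's profit: π_D = (270 - Q)q_D - (131q_D + (1/2)q_D²). Setting ∂π_D/∂q_D = 0: 139 - 3q_D - (q_H) = 0.
Helios's first-order condition: 170 - 8q_H - (q_D) = 0.
Rearranging gives the reaction functions q_D = (139 - q_H)/3 and q_H = (170 - q_D)/8.
Solving the pair: q_D = 942/23, q_H = 371/23.
Price P = 270 - 1313/23 = 212.9130.
Drake's profit: 212.9130·(942/23) - 131·(942/23) - (1/2)(942/23)² = 2516.1550.

2516.16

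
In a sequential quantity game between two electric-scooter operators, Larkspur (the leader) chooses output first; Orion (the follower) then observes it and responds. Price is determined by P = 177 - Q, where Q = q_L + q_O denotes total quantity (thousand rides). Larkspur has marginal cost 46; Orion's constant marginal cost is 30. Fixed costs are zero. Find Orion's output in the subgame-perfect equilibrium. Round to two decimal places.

44.75

The follower Orion best-responds to any q_L: π_O = (177 - Q)q_O - 30q_O.
Follower FOC: 147 - q_L - 2q_O = 0, so q_O(q_L) = (147 - q_L)/2.
The leader anticipates this reaction. Substituting into P = 177 - Q gives P = 207/2 - (1/2)q_L, so π_L = (207/2 - (1/2)q_L)q_L - 46q_L.
Leader FOC: 115/2 - q_L = 0, so q_L = 115/2.
Then q_O = (147 - 115/2)/2 = 179/4.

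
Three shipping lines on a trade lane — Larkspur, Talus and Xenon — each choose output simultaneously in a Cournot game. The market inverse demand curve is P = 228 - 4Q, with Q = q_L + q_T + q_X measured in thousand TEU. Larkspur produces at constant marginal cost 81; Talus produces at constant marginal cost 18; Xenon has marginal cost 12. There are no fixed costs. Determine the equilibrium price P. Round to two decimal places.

84.75

Larkspur's profit: π_L = (228 - 4Q)q_L - (81q_L). Setting ∂π_L/∂q_L = 0: 147 - 8q_L - 4(q_T + q_X) = 0.
Talus's profit: π_T = (228 - 4Q)q_T - (18q_T). Setting ∂π_T/∂q_T = 0: 210 - 8q_T - 4(q_L + q_X) = 0.
Xenon's first-order condition: 216 - 8q_X - 4(q_L + q_T) = 0.
Adding the 3 first-order conditions: 573 − 16Q = 0, so Q = 573/16.
Back-substituting: q_L = (147 − 573/4)/4 = 15/16, q_T = (210 − 573/4)/4 = 267/16, q_X = (216 − 573/4)/4 = 291/16.
Total output Q = 573/16, so price P = 228 - 4·(573/16) = 339/4.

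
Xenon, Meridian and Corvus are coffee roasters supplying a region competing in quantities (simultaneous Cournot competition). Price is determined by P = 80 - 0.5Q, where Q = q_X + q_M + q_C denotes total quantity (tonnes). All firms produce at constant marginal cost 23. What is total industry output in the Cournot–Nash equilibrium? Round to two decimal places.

A representative firm's profit is π_i = q_i(80 - 0.5Q) - 23q_i.
Setting ∂π_i/∂q_i = 0 with rivals' quantities fixed: 57 - q_i - (1/2)·Σ_{j≠i} q_j = 0.
By symmetry each firm produces the same amount; substituting Σ_{j≠i} q_j = 2q_i yields q_i = 57/2.
Total output Q = 57/2 + 57/2 + 57/2 = 171/2.

85.50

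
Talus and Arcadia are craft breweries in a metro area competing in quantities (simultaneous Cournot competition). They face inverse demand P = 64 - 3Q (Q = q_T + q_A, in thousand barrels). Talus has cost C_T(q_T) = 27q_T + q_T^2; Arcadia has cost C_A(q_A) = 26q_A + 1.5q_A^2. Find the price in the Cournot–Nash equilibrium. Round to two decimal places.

44.38

Talus's profit: π_T = (64 - 3Q)q_T - (27q_T + q_T²). Setting ∂π_T/∂q_T = 0: 37 - 8q_T - 3(q_A) = 0.
Arcadia's profit: π_A = (64 - 3Q)q_A - (26q_A + (3/2)q_A²). Setting ∂π_A/∂q_A = 0: 38 - 9q_A - 3(q_T) = 0.
So q_T = (37 - 3q_A)/8 and q_A = (38 - 3q_T)/9.
Solving the pair: q_T = 73/21, q_A = 193/63.
Total output Q = 412/63, so price P = 64 - 3·(412/63) = 932/21.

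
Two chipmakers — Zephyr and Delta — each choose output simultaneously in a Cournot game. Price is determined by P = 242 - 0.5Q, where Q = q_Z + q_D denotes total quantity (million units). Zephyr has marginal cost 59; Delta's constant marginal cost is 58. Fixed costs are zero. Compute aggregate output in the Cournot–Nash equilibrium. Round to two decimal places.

Zephyr's profit: π_Z = (242 - 0.5Q)q_Z - (59q_Z). Setting ∂π_Z/∂q_Z = 0: 183 - q_Z - (1/2)(q_D) = 0.
Delta's profit: π_D = (242 - 0.5Q)q_D - (58q_D). Setting ∂π_D/∂q_D = 0: 184 - q_D - (1/2)(q_Z) = 0.
Rearranging gives the reaction functions q_Z = (183 - (1/2)q_D) and q_D = (184 - (1/2)q_Z).
Substituting one into the other gives q_Z = 364/3 and q_D = 370/3.
Total output Q = 364/3 + 370/3 = 734/3.

244.67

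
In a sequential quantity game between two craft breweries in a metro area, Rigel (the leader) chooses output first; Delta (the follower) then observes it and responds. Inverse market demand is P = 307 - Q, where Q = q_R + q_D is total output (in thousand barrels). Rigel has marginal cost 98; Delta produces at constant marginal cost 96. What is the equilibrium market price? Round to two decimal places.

Solve by backward induction. Given q_R, the follower Delta maximises π_D = (307 - q_R - q_D)q_D - 96q_D.
∂π_D/∂q_D = 211 - q_R - 2q_D = 0 gives the reaction function q_D = (211 - q_R)/2.
The leader anticipates this reaction. Substituting into P = 307 - Q gives P = 403/2 - (1/2)q_R, so π_R = (403/2 - (1/2)q_R)q_R - 98q_R.
The leader's first-order condition 207/2 - q_R = 0 yields q_R = 207/2.
Then q_D = (211 - 207/2)/2 = 215/4.
Total output Q = 629/4, so price P = 307 - 629/4 = 599/4.

149.75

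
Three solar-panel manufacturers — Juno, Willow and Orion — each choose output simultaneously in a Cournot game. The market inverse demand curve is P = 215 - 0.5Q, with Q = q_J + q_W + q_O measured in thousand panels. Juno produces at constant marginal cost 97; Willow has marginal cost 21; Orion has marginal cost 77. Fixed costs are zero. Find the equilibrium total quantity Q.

225

Juno's profit: π_J = (215 - 0.5Q)q_J - (97q_J). Setting ∂π_J/∂q_J = 0: 118 - q_J - (1/2)(q_W + q_O) = 0.
Willow's profit: π_W = (215 - 0.5Q)q_W - (21q_W). Setting ∂π_W/∂q_W = 0: 194 - q_W - (1/2)(q_J + q_O) = 0.
Orion's profit: π_O = (215 - 0.5Q)q_O - (77q_O). Setting ∂π_O/∂q_O = 0: 138 - q_O - (1/2)(q_J + q_W) = 0.
Summing all 3 equations gives 450 − 2Q = 0, hence Q = 225.
Back-substituting: q_J = (118 − 225/2)/(1/2) = 11, q_W = (194 − 225/2)/(1/2) = 163, q_O = (138 − 225/2)/(1/2) = 51.
Total output Q = 11 + 163 + 51 = 225.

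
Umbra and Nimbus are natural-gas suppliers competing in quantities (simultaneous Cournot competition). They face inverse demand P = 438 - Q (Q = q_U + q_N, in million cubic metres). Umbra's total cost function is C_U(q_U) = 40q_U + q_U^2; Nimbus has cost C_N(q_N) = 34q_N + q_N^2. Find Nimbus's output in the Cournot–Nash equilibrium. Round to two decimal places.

Umbra's profit: π_U = (438 - Q)q_U - (40q_U + q_U²). Setting ∂π_U/∂q_U = 0: 398 - 4q_U - (q_N) = 0.
Nimbus's profit: π_N = (438 - Q)q_N - (34q_N + q_N²). Setting ∂π_N/∂q_N = 0: 404 - 4q_N - (q_U) = 0.
So q_U = (398 - q_N)/4 and q_N = (404 - q_U)/4.
Solving the pair: q_U = 396/5, q_N = 406/5.

81.20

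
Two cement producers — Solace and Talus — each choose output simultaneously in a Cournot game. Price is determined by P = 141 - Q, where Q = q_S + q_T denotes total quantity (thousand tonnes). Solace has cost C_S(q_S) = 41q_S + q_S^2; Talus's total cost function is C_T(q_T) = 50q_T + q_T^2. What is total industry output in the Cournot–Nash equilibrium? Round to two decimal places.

38.20

Solace's profit: π_S = (141 - Q)q_S - (41q_S + q_S²). Setting ∂π_S/∂q_S = 0: 100 - 4q_S - (q_T) = 0.
Talus's first-order condition: 91 - 4q_T - (q_S) = 0.
Best responses: q_S = (100 - q_T)/4, q_T = (91 - q_S)/4.
Solving the pair: q_S = 103/5, q_T = 88/5.
Total output Q = 103/5 + 88/5 = 191/5.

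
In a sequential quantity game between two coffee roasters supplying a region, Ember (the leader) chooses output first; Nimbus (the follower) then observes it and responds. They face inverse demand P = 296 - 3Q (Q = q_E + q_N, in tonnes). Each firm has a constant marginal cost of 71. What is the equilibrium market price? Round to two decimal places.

127.25

Solve by backward induction. Given q_E, the follower Nimbus maximises π_N = (296 - 3q_E - 3q_N)q_N - 71q_N.
∂π_N/∂q_N = 225 - 3q_E - 6q_N = 0 gives the reaction function q_N = (225 - 3q_E)/6.
Ember substitutes q_N(q_E) into its own profit: π_E = q_E(296 - 3q_E - (225 - 3q_E)/2) - 71q_E = (367/2 - (3/2)q_E)q_E - 71q_E.
The leader's first-order condition 225/2 - 3q_E = 0 yields q_E = 75/2.
Then q_N = (225 - 3·(75/2))/6 = 75/4.
Total output Q = 225/4, so price P = 296 - 3·(225/4) = 509/4.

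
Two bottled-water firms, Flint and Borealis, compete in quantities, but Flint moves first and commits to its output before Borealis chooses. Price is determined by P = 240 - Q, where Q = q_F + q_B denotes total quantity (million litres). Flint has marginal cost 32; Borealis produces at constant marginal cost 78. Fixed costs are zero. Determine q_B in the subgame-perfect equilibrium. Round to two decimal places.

17.50

The follower Borealis best-responds to any q_F: π_B = (240 - Q)q_B - 78q_B.
Follower FOC: 162 - q_F - 2q_B = 0, so q_B(q_F) = (162 - q_F)/2.
Flint substitutes q_B(q_F) into its own profit: π_F = q_F(240 - q_F - (162 - q_F)/2) - 32q_F = (159 - (1/2)q_F)q_F - 32q_F.
Maximising: ∂π_F/∂q_F = 127 - q_F = 0, giving q_F = 127.
Then q_B = (162 - 127)/2 = 35/2.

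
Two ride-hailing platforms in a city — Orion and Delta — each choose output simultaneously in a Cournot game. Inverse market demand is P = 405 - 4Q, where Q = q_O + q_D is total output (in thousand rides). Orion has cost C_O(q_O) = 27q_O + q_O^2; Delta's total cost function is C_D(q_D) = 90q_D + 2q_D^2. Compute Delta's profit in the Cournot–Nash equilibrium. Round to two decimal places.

Orion's profit: π_O = (405 - 4Q)q_O - (27q_O + q_O²). Setting ∂π_O/∂q_O = 0: 378 - 10q_O - 4(q_D) = 0.
Delta's first-order condition: 315 - 12q_D - 4(q_O) = 0.
So q_O = (378 - 4q_D)/10 and q_D = (315 - 4q_O)/12.
Solving the pair: q_O = 63/2, q_D = 63/4.
Price P = 405 - 4·(189/4) = 216.
Delta's profit: 216·(63/4) - 90·(63/4) - 2(63/4)² = 1488.3750.

1488.38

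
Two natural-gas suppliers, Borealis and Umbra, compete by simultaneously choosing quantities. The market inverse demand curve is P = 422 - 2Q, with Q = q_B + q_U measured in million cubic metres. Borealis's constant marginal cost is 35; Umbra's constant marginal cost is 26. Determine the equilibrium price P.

161

Borealis's profit: π_B = (422 - 2Q)q_B - (35q_B). Setting ∂π_B/∂q_B = 0: 387 - 4q_B - 2(q_U) = 0.
Umbra's first-order condition: 396 - 4q_U - 2(q_B) = 0.
Rearranging gives the reaction functions q_B = (387 - 2q_U)/4 and q_U = (396 - 2q_B)/4.
Solving the pair: q_B = 63, q_U = 135/2.
Total output Q = 261/2, so price P = 422 - 2·(261/2) = 161.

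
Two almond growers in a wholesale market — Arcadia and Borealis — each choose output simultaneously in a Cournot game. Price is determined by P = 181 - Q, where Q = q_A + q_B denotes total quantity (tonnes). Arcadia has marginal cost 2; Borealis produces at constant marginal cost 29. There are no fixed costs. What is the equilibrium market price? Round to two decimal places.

Arcadia's profit: π_A = (181 - Q)q_A - (2q_A). Setting ∂π_A/∂q_A = 0: 179 - 2q_A - (q_B) = 0.
Borealis's profit: π_B = (181 - Q)q_B - (29q_B). Setting ∂π_B/∂q_B = 0: 152 - 2q_B - (q_A) = 0.
Best responses: q_A = (179 - q_B)/2, q_B = (152 - q_A)/2.
Substituting one into the other gives q_A = 206/3 and q_B = 125/3.
Total output Q = 331/3, so price P = 181 - 331/3 = 212/3.

70.67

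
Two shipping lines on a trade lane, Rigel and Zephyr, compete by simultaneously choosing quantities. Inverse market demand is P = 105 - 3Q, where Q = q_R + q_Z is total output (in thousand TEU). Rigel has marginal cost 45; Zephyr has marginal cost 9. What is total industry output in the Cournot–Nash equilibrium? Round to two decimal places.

Rigel's profit: π_R = (105 - 3Q)q_R - (45q_R). Setting ∂π_R/∂q_R = 0: 60 - 6q_R - 3(q_Z) = 0.
Zephyr's first-order condition: 96 - 6q_Z - 3(q_R) = 0.
Best responses: q_R = (60 - 3q_Z)/6, q_Z = (96 - 3q_R)/6.
Solving the pair: q_R = 8/3, q_Z = 44/3.
Total output Q = 8/3 + 44/3 = 52/3.

17.33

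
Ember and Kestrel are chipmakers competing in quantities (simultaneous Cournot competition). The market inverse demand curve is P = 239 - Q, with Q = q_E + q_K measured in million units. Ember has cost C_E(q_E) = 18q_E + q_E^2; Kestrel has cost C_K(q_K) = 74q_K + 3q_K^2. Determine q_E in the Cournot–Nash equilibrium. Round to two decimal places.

Ember's profit: π_E = (239 - Q)q_E - (18q_E + q_E²). Setting ∂π_E/∂q_E = 0: 221 - 4q_E - (q_K) = 0.
Kestrel's profit: π_K = (239 - Q)q_K - (74q_K + 3q_K²). Setting ∂π_K/∂q_K = 0: 165 - 8q_K - (q_E) = 0.
Best responses: q_E = (221 - q_K)/4, q_K = (165 - q_E)/8.
Substituting one into the other gives q_E = 1603/31 and q_K = 439/31.

51.71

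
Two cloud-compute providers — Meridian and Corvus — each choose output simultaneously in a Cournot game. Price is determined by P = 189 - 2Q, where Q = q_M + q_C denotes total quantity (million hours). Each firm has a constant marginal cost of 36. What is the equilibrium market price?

A representative firm's profit is π_i = q_i(189 - 2Q) - 36q_i.
Setting ∂π_i/∂q_i = 0 with rivals' quantities fixed: 153 - 4q_i - 2q_j = 0.
With identical firms every q_j equals q_i, so q_j = q_i and 153 = 6q_i, giving q_i = 51/2.
Total output Q = 51, so price P = 189 - 2·51 = 87.

87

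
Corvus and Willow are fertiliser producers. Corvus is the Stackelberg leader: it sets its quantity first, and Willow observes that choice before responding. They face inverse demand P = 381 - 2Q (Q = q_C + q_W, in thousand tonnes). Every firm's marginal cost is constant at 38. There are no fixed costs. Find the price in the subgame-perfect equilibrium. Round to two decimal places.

123.75

The follower Willow best-responds to any q_C: π_W = (381 - 2Q)q_W - 38q_W.
Follower FOC: 343 - 2q_C - 4q_W = 0, so q_W(q_C) = (343 - 2q_C)/4.
Corvus substitutes q_W(q_C) into its own profit: π_C = q_C(381 - 2q_C - (343 - 2q_C)/2) - 38q_C = (419/2 - q_C)q_C - 38q_C.
The leader's first-order condition 343/2 - 2q_C = 0 yields q_C = 343/4.
Then q_W = (343 - 2·(343/4))/4 = 343/8.
Total output Q = 1029/8, so price P = 381 - 2·(1029/8) = 495/4.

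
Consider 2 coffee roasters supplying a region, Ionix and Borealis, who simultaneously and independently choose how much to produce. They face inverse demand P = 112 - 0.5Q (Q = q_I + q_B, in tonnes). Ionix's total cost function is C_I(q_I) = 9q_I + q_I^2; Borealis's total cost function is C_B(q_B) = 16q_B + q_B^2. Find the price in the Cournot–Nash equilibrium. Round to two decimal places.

83.57

Ionix's profit: π_I = (112 - 0.5Q)q_I - (9q_I + q_I²). Setting ∂π_I/∂q_I = 0: 103 - 3q_I - (1/2)(q_B) = 0.
Borealis's profit: π_B = (112 - 0.5Q)q_B - (16q_B + q_B²). Setting ∂π_B/∂q_B = 0: 96 - 3q_B - (1/2)(q_I) = 0.
So q_I = (103 - (1/2)q_B)/3 and q_B = (96 - (1/2)q_I)/3.
Solving the pair: q_I = 1044/35, q_B = 946/35.
Total output Q = 398/7, so price P = 112 - (1/2)·(398/7) = 585/7.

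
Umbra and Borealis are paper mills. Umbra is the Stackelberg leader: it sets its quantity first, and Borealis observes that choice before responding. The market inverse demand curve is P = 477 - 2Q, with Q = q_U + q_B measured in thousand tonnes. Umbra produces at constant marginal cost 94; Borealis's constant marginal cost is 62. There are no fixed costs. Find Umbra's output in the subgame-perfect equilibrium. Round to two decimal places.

The follower Borealis best-responds to any q_U: π_B = (477 - 2Q)q_B - 62q_B.
Setting the follower's marginal profit to zero, 415 - 2q_U - 4q_B = 0, i.e. q_B = (415 - 2q_U)/4.
Umbra substitutes q_B(q_U) into its own profit: π_U = q_U(477 - 2q_U - (415 - 2q_U)/2) - 94q_U = (539/2 - q_U)q_U - 94q_U.
Leader FOC: 351/2 - 2q_U = 0, so q_U = 351/4.
Then q_B = (415 - 2·(351/4))/4 = 479/8.

87.75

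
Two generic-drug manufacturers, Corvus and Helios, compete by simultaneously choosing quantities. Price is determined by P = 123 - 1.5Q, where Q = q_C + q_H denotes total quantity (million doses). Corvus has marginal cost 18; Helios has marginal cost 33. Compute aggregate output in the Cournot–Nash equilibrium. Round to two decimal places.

Corvus's profit: π_C = (123 - 1.5Q)q_C - (18q_C). Setting ∂π_C/∂q_C = 0: 105 - 3q_C - (3/2)(q_H) = 0.
Helios's first-order condition: 90 - 3q_H - (3/2)(q_C) = 0.
Rearranging gives the reaction functions q_C = (105 - (3/2)q_H)/3 and q_H = (90 - (3/2)q_C)/3.
Solving the pair: q_C = 80/3, q_H = 50/3.
Total output Q = 80/3 + 50/3 = 130/3.

43.33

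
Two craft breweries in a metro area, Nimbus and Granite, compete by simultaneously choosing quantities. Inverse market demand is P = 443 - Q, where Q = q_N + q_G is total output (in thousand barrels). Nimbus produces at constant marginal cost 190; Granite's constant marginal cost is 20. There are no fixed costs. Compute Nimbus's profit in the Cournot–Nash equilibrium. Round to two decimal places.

Nimbus's profit: π_N = (443 - Q)q_N - (190q_N). Setting ∂π_N/∂q_N = 0: 253 - 2q_N - (q_G) = 0.
Granite's profit: π_G = (443 - Q)q_G - (20q_G). Setting ∂π_G/∂q_G = 0: 423 - 2q_G - (q_N) = 0.
Rearranging gives the reaction functions q_N = (253 - q_G)/2 and q_G = (423 - q_N)/2.
Solving the pair: q_N = 83/3, q_G = 593/3.
Price P = 443 - 676/3 = 653/3.
Nimbus's profit: (653/3 - 190)·(83/3) = 765.4444.

765.44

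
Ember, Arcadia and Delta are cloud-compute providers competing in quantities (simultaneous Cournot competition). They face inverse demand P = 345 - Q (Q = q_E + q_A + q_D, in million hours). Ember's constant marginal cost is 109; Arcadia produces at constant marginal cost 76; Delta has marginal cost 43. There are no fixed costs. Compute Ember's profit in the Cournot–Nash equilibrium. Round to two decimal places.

Ember's profit: π_E = (345 - Q)q_E - (109q_E). Setting ∂π_E/∂q_E = 0: 236 - 2q_E - (q_A + q_D) = 0.
Arcadia's profit: π_A = (345 - Q)q_A - (76q_A). Setting ∂π_A/∂q_A = 0: 269 - 2q_A - (q_E + q_D) = 0.
Delta's first-order condition: 302 - 2q_D - (q_E + q_A) = 0.
Summing all 3 equations gives 807 − 4Q = 0, hence Q = 807/4.
Back-substituting: q_E = (236 − 807/4) = 137/4, q_A = (269 − 807/4) = 269/4, q_D = (302 − 807/4) = 401/4.
Price P = 345 - 807/4 = 573/4.
Ember's profit: (573/4 - 109)·(137/4) = 1173.0625.

1173.06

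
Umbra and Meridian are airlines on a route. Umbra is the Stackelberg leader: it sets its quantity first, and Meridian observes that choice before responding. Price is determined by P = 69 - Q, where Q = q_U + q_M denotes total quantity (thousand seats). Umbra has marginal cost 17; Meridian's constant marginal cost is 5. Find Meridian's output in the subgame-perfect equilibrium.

Solve by backward induction. Given q_U, the follower Meridian maximises π_M = (69 - q_U - q_M)q_M - 5q_M.
∂π_M/∂q_M = 64 - q_U - 2q_M = 0 gives the reaction function q_M = (64 - q_U)/2.
Umbra substitutes q_M(q_U) into its own profit: π_U = q_U(69 - q_U - (64 - q_U)/2) - 17q_U = (37 - (1/2)q_U)q_U - 17q_U.
Maximising: ∂π_U/∂q_U = 20 - q_U = 0, giving q_U = 20.
Then q_M = (64 - 20)/2 = 22.

22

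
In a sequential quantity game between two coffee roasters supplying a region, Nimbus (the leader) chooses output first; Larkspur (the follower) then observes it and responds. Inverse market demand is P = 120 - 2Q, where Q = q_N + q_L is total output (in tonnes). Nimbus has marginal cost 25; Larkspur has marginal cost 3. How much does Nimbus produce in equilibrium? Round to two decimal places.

18.25

Solve by backward induction. Given q_N, the follower Larkspur maximises π_L = (120 - 2q_N - 2q_L)q_L - 3q_L.
Follower FOC: 117 - 2q_N - 4q_L = 0, so q_L(q_N) = (117 - 2q_N)/4.
Nimbus substitutes q_L(q_N) into its own profit: π_N = q_N(120 - 2q_N - (117 - 2q_N)/2) - 25q_N = (123/2 - q_N)q_N - 25q_N.
Maximising: ∂π_N/∂q_N = 73/2 - 2q_N = 0, giving q_N = 73/4.
Then q_L = (117 - 2·(73/4))/4 = 161/8.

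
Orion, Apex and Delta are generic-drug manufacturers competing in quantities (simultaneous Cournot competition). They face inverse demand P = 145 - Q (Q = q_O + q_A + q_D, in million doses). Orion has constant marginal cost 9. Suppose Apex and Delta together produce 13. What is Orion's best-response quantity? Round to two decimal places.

With rivals' combined output fixed at 13, Orion's profit is π_O = (145 - 13 - q_O)q_O - (9q_O) = (132 - q_O)q_O - (9q_O).
∂π_O/∂q_O = 123 - 2q_O = 0, so q_O = 123/2.

61.50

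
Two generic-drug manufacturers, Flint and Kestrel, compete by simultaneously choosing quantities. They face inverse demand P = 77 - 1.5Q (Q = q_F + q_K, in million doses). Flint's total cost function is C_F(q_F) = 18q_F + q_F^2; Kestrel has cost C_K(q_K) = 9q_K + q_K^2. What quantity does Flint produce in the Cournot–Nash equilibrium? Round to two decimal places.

Flint's profit: π_F = (77 - 1.5Q)q_F - (18q_F + q_F²). Setting ∂π_F/∂q_F = 0: 59 - 5q_F - (3/2)(q_K) = 0.
Kestrel's profit: π_K = (77 - 1.5Q)q_K - (9q_K + q_K²). Setting ∂π_K/∂q_K = 0: 68 - 5q_K - (3/2)(q_F) = 0.
So q_F = (59 - (3/2)q_K)/5 and q_K = (68 - (3/2)q_F)/5.
Solving the pair: q_F = 772/91, q_K = 1006/91.

8.48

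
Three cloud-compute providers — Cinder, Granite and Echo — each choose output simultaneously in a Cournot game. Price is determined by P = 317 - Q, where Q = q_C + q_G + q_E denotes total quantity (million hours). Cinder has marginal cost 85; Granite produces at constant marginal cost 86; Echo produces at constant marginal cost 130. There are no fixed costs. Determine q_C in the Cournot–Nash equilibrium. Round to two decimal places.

69.50

Cinder's profit: π_C = (317 - Q)q_C - (85q_C). Setting ∂π_C/∂q_C = 0: 232 - 2q_C - (q_G + q_E) = 0.
Granite's profit: π_G = (317 - Q)q_G - (86q_G). Setting ∂π_G/∂q_G = 0: 231 - 2q_G - (q_C + q_E) = 0.
Echo's first-order condition: 187 - 2q_E - (q_C + q_G) = 0.
Adding the 3 first-order conditions: 650 − 4Q = 0, so Q = 325/2.
Back-substituting: q_C = (232 − 325/2) = 139/2, q_G = (231 − 325/2) = 137/2, q_E = (187 − 325/2) = 49/2.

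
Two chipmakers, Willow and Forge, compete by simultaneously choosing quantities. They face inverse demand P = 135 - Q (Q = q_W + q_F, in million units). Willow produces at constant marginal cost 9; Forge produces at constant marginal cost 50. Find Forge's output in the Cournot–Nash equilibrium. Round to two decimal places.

14.67

Willow's profit: π_W = (135 - Q)q_W - (9q_W). Setting ∂π_W/∂q_W = 0: 126 - 2q_W - (q_F) = 0.
Forge's profit: π_F = (135 - Q)q_F - (50q_F). Setting ∂π_F/∂q_F = 0: 85 - 2q_F - (q_W) = 0.
So q_W = (126 - q_F)/2 and q_F = (85 - q_W)/2.
Substituting one into the other gives q_W = 167/3 and q_F = 44/3.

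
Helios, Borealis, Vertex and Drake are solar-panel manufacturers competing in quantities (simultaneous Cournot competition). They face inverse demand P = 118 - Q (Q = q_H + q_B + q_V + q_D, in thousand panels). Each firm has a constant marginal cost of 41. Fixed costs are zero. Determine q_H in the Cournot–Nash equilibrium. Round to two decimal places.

15.40

Each firm earns π_i = (118 - Q)q_i - 41q_i.
First-order condition (treating rivals' output as given): 77 - 2q_i - Σ_{j≠i} q_j = 0.
By symmetry each firm produces the same amount; substituting Σ_{j≠i} q_j = 3q_i yields q_i = 77/5.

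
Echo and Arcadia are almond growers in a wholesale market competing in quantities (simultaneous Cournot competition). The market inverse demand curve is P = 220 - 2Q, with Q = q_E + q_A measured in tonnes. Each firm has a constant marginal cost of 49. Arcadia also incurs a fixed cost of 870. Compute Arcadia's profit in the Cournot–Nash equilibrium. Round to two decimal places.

A representative firm's profit is π_i = q_i(220 - 2Q) - 49q_i.
Setting ∂π_i/∂q_i = 0 with rivals' quantities fixed: 171 - 4q_i - 2q_j = 0.
By symmetry each firm produces the same amount; substituting q_j = q_i yields q_i = 171/6 = 57/2.
Price P = 220 - 2·57 = 106.
Arcadia's profit: (106 - 49)·(57/2) - 870 = 1509/2.

754.50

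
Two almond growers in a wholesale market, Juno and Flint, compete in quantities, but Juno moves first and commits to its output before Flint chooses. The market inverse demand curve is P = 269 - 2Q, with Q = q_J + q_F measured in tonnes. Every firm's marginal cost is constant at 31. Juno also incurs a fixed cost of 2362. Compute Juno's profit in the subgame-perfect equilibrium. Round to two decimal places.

Solve by backward induction. Given q_J, the follower Flint maximises π_F = (269 - 2q_J - 2q_F)q_F - 31q_F.
∂π_F/∂q_F = 238 - 2q_J - 4q_F = 0 gives the reaction function q_F = (238 - 2q_J)/4.
Juno substitutes q_F(q_J) into its own profit: π_J = q_J(269 - 2q_J - (238 - 2q_J)/2) - 31q_J = (150 - q_J)q_J - 31q_J.
Leader FOC: 119 - 2q_J = 0, so q_J = 119/2.
Then q_F = (238 - 2·(119/2))/4 = 119/4.
Price P = 269 - 2·(357/4) = 181/2.
Juno's profit: (181/2 - 31)·(119/2) - 2362 = 1178.2500.

1178.25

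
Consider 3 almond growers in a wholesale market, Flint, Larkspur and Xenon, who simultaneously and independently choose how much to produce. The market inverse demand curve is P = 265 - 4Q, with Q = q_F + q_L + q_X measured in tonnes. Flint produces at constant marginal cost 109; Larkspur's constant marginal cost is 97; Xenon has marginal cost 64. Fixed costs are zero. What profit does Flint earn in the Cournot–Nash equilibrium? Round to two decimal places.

153.14

Flint's profit: π_F = (265 - 4Q)q_F - (109q_F). Setting ∂π_F/∂q_F = 0: 156 - 8q_F - 4(q_L + q_X) = 0.
Larkspur's profit: π_L = (265 - 4Q)q_L - (97q_L). Setting ∂π_L/∂q_L = 0: 168 - 8q_L - 4(q_F + q_X) = 0.
Xenon's profit: π_X = (265 - 4Q)q_X - (64q_X). Setting ∂π_X/∂q_X = 0: 201 - 8q_X - 4(q_F + q_L) = 0.
Adding the 3 conditions: 525 − 8Q − 8Q = 0, i.e. Q = 525/16.
Back-substituting: q_F = (156 − 525/4)/4 = 99/16, q_L = (168 − 525/4)/4 = 147/16, q_X = (201 − 525/4)/4 = 279/16.
Price P = 265 - 4·(525/16) = 535/4.
Flint's profit: (535/4 - 109)·(99/16) = 153.1406.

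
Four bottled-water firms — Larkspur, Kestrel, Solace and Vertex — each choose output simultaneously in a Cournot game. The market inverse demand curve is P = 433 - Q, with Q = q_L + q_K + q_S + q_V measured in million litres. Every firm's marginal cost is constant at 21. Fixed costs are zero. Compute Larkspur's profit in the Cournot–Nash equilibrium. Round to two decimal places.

A representative firm's profit is π_i = q_i(433 - Q) - 21q_i.
First-order condition (treating rivals' output as given): 412 - 2q_i - Σ_{j≠i} q_j = 0.
With identical firms every q_j equals q_i, so Σ_{j≠i} q_j = 3q_i and 412 = 5q_i, giving q_i = 412/5.
Price P = 433 - 1648/5 = 517/5.
Larkspur's profit: (517/5 - 21)·(412/5) = 6789.7600.

6789.76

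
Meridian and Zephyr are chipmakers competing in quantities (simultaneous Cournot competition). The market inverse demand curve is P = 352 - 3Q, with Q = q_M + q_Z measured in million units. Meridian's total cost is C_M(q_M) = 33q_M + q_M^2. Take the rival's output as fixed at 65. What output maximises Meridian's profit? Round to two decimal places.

15.50

With the rival's output fixed at 65, Meridian's profit is π_M = (352 - 3·65 - 3q_M)q_M - (33q_M + q_M²) = (157 - 3q_M)q_M - (33q_M + q_M²).
∂π_M/∂q_M = 124 - 8q_M = 0, so q_M = 31/2.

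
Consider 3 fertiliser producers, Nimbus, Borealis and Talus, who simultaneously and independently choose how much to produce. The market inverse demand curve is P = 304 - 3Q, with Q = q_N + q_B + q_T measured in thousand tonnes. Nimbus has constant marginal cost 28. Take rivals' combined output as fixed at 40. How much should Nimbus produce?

With rivals' combined output fixed at 40, Nimbus's profit is π_N = (304 - 3·40 - 3q_N)q_N - (28q_N) = (184 - 3q_N)q_N - (28q_N).
∂π_N/∂q_N = 156 - 6q_N = 0, so q_N = 26.

26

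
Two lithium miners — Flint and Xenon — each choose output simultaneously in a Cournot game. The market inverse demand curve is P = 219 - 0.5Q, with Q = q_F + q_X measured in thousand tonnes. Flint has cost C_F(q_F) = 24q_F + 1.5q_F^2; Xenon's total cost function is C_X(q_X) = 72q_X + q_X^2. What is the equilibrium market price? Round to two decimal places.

176.36

Flint's profit: π_F = (219 - 0.5Q)q_F - (24q_F + (3/2)q_F²). Setting ∂π_F/∂q_F = 0: 195 - 4q_F - (1/2)(q_X) = 0.
Xenon's first-order condition: 147 - 3q_X - (1/2)(q_F) = 0.
Rearranging gives the reaction functions q_F = (195 - (1/2)q_X)/4 and q_X = (147 - (1/2)q_F)/3.
Solving the pair: q_F = 43.5319, q_X = 1962/47.
Total output Q = 85.2766, so price P = 219 - (1/2)·85.2766 = 176.3617.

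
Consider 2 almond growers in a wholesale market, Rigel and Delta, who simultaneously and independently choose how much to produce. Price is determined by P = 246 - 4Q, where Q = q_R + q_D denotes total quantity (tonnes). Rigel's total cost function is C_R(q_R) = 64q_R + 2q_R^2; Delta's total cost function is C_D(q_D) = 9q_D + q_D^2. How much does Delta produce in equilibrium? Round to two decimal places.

Rigel's profit: π_R = (246 - 4Q)q_R - (64q_R + 2q_R²). Setting ∂π_R/∂q_R = 0: 182 - 12q_R - 4(q_D) = 0.
Delta's first-order condition: 237 - 10q_D - 4(q_R) = 0.
Best responses: q_R = (182 - 4q_D)/12, q_D = (237 - 4q_R)/10.
Solving the pair: q_R = 109/13, q_D = 529/26.

20.35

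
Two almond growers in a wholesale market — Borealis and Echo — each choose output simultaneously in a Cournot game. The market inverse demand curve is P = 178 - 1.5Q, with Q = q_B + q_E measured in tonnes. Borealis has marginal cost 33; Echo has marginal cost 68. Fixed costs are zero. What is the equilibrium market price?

Borealis's profit: π_B = (178 - 1.5Q)q_B - (33q_B). Setting ∂π_B/∂q_B = 0: 145 - 3q_B - (3/2)(q_E) = 0.
Echo's first-order condition: 110 - 3q_E - (3/2)(q_B) = 0.
Rearranging gives the reaction functions q_B = (145 - (3/2)q_E)/3 and q_E = (110 - (3/2)q_B)/3.
Substituting one into the other gives q_B = 40 and q_E = 50/3.
Total output Q = 170/3, so price P = 178 - (3/2)·(170/3) = 93.

93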